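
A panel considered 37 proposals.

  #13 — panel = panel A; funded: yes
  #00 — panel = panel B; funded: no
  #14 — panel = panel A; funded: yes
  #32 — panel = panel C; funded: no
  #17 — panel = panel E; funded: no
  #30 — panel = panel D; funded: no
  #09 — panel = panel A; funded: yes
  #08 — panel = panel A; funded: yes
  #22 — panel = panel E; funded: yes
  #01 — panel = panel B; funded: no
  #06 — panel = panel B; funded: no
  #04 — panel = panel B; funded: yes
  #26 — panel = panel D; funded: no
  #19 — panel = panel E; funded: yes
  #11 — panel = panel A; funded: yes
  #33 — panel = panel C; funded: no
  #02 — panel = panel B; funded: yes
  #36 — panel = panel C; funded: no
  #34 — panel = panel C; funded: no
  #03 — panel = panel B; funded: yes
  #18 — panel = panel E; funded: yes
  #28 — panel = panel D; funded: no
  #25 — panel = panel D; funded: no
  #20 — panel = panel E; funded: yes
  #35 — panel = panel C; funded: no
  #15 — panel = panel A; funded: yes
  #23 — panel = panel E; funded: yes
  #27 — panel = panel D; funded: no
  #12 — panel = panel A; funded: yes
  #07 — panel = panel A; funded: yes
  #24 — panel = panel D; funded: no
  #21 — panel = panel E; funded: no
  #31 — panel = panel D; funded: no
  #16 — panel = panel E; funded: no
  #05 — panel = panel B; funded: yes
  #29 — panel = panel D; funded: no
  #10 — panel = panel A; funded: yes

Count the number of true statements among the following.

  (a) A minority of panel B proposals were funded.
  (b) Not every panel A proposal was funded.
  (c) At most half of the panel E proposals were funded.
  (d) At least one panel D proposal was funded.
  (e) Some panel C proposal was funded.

(a) panel B: |A| = 7, |A ∩ B| = 4; needs |A ∩ B| < |A ∖ B| — false.
(b) panel A: |A| = 9, |A ∩ B| = 9; needs A ⊄ B (|A ∖ B| ≥ 1) — false.
(c) panel E: |A| = 8, |A ∩ B| = 5; needs |A ∩ B| ≤ |A ∖ B| — false.
(d) panel D: |A| = 8, |A ∩ B| = 0; needs A ∩ B ≠ ∅ (|A ∩ B| ≥ 1) — false.
(e) panel C: |A| = 5, |A ∩ B| = 0; needs A ∩ B ≠ ∅ (|A ∩ B| ≥ 1) — false.

0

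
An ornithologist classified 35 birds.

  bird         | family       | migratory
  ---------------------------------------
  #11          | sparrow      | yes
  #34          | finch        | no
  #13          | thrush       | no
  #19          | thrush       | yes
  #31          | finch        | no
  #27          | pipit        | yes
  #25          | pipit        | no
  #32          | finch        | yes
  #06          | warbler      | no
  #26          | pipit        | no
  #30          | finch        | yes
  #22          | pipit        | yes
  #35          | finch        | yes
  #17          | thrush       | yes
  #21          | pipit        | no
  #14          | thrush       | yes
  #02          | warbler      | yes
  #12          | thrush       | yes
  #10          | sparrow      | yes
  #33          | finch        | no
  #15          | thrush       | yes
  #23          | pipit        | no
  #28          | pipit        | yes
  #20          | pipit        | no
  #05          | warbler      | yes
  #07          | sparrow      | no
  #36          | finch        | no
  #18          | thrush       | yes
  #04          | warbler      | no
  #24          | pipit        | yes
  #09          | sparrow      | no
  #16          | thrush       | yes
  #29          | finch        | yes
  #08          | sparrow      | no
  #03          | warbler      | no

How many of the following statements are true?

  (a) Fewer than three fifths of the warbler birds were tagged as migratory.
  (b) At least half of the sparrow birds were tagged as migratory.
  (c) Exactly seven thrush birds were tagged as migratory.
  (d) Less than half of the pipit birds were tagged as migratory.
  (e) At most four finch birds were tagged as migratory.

(a) warbler: |A| = 5, |A ∩ B| = 2; needs |A ∩ B| / |A| < 3/5 — true.
(b) sparrow: |A| = 5, |A ∩ B| = 2; needs |A ∩ B| ≥ |A ∖ B| — false.
(c) thrush: |A| = 8, |A ∩ B| = 7; needs |A ∩ B| = 7 — true.
(d) pipit: |A| = 9, |A ∩ B| = 4; needs |A ∩ B| < |A ∖ B| — true.
(e) finch: |A| = 8, |A ∩ B| = 4; needs |A ∩ B| ≤ 4 — true.

4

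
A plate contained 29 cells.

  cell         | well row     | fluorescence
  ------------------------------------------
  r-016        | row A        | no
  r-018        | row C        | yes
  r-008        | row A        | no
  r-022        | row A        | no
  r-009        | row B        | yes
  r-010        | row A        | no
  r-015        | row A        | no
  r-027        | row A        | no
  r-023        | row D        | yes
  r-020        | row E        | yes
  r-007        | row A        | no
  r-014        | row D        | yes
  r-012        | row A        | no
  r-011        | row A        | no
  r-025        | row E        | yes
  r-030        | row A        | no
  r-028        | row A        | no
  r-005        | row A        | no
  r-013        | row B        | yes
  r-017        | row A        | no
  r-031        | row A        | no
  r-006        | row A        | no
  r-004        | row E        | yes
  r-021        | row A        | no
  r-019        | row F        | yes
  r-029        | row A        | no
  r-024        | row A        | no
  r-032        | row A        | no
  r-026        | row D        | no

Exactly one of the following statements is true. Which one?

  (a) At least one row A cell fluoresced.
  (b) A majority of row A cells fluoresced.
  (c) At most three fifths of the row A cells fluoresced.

|A| = 19, |A ∩ B| = 0, |A ∖ B| = 19.
(a) requires A ∩ B ≠ ∅ (|A ∩ B| ≥ 1): false.
(b) requires |A ∩ B| > |A ∖ B|: false.
(c) requires |A ∩ B| / |A| ≤ 3/5: true.

(c)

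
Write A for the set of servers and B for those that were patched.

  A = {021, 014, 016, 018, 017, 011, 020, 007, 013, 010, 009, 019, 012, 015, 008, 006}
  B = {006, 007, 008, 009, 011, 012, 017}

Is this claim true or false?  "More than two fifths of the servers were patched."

True

The determiner here denotes the relation: |A ∩ B| / |A| > 2/5.
|A| = 16, |A ∩ B| = 7, |A ∖ B| = 9.
|A ∩ B|/|A| = 7/16, so the statement is true.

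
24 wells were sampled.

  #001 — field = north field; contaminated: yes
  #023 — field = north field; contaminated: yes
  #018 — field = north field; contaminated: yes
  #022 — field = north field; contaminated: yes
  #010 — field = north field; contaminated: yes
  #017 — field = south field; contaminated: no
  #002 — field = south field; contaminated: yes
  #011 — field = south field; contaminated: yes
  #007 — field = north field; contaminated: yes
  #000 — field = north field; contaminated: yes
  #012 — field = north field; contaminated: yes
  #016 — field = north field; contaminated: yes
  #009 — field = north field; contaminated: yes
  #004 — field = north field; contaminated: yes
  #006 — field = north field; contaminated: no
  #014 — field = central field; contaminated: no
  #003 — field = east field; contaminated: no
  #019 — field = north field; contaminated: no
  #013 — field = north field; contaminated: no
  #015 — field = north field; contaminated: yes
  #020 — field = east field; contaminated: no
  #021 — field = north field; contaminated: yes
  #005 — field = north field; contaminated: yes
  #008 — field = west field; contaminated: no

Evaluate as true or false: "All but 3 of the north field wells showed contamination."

'All but 3 of the north field wells showed contamination' holds iff |A ∖ B| = 3.
|A| = 17, |A ∩ B| = 14, |A ∖ B| = 3.
|A ∖ B| = 3, so the statement is true.

True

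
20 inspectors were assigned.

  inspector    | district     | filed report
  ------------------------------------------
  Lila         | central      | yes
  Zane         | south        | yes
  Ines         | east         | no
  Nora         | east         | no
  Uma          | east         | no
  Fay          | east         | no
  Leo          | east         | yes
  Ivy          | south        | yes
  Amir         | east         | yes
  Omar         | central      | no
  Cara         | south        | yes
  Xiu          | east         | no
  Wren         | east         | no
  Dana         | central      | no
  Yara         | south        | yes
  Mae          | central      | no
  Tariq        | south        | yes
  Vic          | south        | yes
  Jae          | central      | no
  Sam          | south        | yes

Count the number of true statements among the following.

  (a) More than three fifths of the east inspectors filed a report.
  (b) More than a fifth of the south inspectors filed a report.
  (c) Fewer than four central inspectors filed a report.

(a) east: |A| = 8, |A ∩ B| = 2; needs |A ∩ B| / |A| > 3/5 — false.
(b) south: |A| = 7, |A ∩ B| = 7; needs |A ∩ B| / |A| > 1/5 — true.
(c) central: |A| = 5, |A ∩ B| = 1; needs |A ∩ B| < 4 — true.

2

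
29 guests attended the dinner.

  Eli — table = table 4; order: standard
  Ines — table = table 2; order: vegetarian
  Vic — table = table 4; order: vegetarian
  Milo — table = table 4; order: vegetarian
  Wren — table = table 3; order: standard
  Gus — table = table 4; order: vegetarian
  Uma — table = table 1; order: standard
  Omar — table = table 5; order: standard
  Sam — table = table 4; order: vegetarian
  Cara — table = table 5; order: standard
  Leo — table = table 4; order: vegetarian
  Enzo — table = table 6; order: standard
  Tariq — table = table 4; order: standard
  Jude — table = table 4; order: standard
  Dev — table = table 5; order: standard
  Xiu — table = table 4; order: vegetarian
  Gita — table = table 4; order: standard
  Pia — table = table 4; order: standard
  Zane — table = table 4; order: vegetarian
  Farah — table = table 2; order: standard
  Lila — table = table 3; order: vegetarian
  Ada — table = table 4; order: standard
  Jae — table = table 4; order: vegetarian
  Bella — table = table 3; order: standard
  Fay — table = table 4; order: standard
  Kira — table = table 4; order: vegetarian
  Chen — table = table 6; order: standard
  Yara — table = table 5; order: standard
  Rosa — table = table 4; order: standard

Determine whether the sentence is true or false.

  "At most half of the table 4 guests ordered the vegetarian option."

The determiner here denotes the relation: |A ∩ B| ≤ |A ∖ B|.
|A| = 17, |A ∩ B| = 9, |A ∖ B| = 8.
9 > 8, so the statement is false.

False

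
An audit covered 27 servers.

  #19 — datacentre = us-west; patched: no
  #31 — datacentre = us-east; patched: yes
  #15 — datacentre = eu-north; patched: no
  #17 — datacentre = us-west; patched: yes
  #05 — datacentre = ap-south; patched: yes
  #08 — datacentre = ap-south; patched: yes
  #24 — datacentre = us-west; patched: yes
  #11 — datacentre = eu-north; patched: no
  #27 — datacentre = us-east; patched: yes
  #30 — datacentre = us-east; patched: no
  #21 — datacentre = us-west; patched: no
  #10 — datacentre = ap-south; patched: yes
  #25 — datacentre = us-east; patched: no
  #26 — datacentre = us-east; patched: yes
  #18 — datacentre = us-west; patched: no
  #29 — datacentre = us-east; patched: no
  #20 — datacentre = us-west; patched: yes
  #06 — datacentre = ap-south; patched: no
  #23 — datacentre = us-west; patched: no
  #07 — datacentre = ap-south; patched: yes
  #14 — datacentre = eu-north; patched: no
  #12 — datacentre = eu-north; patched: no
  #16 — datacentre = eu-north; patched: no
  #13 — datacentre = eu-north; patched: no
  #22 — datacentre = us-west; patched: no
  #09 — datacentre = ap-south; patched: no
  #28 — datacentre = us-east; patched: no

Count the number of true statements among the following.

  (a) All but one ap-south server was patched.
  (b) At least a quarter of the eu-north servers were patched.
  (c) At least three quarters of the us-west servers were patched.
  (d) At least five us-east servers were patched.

0

(a) ap-south: |A| = 6, |A ∩ B| = 4; needs |A ∖ B| = 1 — false.
(b) eu-north: |A| = 6, |A ∩ B| = 0; needs |A ∩ B| / |A| ≥ 1/4 — false.
(c) us-west: |A| = 8, |A ∩ B| = 3; needs |A ∩ B| / |A| ≥ 3/4 — false.
(d) us-east: |A| = 7, |A ∩ B| = 3; needs |A ∩ B| ≥ 5 — false.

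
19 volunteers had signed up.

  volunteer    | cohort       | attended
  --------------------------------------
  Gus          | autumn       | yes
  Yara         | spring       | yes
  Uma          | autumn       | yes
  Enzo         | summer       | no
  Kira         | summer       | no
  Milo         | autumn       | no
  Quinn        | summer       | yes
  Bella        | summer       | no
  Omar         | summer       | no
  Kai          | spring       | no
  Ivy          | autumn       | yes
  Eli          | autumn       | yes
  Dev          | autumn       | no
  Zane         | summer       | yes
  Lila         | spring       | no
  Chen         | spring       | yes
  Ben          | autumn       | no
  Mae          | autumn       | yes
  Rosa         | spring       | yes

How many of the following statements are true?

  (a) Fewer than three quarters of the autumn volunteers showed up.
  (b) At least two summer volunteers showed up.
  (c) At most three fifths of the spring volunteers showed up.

3

(a) autumn: |A| = 8, |A ∩ B| = 5; needs |A ∩ B| / |A| < 3/4 — true.
(b) summer: |A| = 6, |A ∩ B| = 2; needs |A ∩ B| ≥ 2 — true.
(c) spring: |A| = 5, |A ∩ B| = 3; needs |A ∩ B| / |A| ≤ 3/5 — true.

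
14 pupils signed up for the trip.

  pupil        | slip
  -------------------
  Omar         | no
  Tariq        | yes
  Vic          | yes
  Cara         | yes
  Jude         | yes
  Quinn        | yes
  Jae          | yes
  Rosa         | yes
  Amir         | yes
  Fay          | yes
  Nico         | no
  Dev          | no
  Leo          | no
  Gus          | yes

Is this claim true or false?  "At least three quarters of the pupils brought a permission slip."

False

'At least three quarters of the pupils brought a permission slip' holds iff |A ∩ B| / |A| ≥ 3/4.
A (the restrictor) = {Omar, Tariq, Vic, Cara, Jude, Quinn, Jae, Rosa, Amir, Fay, Nico, Dev, Leo, Gus}, |A| = 14.
A ∩ B = {Tariq, Vic, Cara, Jude, Quinn, Jae, Rosa, Amir, Fay, Gus}, so |A ∩ B| = 10.
A ∖ B = {Omar, Nico, Dev, Leo}, so |A ∖ B| = 4.
|A ∩ B|/|A| = 10/14, so the statement is false.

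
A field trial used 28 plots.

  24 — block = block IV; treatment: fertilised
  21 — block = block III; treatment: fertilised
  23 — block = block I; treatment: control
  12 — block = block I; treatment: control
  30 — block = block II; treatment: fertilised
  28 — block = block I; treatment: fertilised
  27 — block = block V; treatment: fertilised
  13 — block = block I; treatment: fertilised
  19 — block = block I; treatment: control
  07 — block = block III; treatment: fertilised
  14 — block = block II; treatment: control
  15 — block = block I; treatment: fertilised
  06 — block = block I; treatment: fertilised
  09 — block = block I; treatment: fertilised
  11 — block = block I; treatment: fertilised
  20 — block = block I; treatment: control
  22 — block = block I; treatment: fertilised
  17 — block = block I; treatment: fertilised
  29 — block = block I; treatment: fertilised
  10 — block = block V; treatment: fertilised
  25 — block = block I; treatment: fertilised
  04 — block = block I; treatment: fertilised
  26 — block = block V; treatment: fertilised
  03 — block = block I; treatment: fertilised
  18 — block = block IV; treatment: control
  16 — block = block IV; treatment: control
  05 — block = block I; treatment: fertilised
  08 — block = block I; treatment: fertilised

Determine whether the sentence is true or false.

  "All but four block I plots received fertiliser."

Truth condition: |A ∖ B| = 4.
|A| = 18, |A ∩ B| = 14, |A ∖ B| = 4.
|A ∖ B| = 4, so the statement is true.

True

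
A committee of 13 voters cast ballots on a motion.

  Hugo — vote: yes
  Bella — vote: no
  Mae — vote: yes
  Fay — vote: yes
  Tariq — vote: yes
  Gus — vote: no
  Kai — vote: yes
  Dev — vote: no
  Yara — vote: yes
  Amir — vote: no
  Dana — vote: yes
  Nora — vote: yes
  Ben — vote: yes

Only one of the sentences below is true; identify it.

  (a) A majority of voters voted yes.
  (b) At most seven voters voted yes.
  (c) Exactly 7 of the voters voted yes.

|A| = 13, |A ∩ B| = 9, |A ∖ B| = 4.
(a) requires |A ∩ B| > |A ∖ B|: true.
(b) requires |A ∩ B| ≤ 7: false.
(c) requires |A ∩ B| = 7: false.

(a)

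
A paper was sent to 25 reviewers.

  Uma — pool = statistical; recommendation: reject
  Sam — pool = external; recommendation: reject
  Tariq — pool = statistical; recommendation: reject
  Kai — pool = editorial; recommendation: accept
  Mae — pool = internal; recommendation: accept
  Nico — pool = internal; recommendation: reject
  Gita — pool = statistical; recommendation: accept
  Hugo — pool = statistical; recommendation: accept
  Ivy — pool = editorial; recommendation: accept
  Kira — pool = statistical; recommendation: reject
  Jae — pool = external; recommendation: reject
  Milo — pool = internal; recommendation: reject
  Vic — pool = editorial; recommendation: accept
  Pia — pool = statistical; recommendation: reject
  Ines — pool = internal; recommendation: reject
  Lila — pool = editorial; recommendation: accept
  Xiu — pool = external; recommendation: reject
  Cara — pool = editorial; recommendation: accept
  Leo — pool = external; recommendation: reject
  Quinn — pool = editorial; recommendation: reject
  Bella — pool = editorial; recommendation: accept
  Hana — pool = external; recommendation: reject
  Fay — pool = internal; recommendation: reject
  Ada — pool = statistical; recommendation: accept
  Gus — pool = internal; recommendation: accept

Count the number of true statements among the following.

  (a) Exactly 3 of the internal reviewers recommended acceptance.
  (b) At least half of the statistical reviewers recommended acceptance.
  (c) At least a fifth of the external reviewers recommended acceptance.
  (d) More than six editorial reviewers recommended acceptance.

0

(a) internal: |A| = 6, |A ∩ B| = 2; needs |A ∩ B| = 3 — false.
(b) statistical: |A| = 7, |A ∩ B| = 3; needs |A ∩ B| ≥ |A ∖ B| — false.
(c) external: |A| = 5, |A ∩ B| = 0; needs |A ∩ B| / |A| ≥ 1/5 — false.
(d) editorial: |A| = 7, |A ∩ B| = 6; needs |A ∩ B| > 6 — false.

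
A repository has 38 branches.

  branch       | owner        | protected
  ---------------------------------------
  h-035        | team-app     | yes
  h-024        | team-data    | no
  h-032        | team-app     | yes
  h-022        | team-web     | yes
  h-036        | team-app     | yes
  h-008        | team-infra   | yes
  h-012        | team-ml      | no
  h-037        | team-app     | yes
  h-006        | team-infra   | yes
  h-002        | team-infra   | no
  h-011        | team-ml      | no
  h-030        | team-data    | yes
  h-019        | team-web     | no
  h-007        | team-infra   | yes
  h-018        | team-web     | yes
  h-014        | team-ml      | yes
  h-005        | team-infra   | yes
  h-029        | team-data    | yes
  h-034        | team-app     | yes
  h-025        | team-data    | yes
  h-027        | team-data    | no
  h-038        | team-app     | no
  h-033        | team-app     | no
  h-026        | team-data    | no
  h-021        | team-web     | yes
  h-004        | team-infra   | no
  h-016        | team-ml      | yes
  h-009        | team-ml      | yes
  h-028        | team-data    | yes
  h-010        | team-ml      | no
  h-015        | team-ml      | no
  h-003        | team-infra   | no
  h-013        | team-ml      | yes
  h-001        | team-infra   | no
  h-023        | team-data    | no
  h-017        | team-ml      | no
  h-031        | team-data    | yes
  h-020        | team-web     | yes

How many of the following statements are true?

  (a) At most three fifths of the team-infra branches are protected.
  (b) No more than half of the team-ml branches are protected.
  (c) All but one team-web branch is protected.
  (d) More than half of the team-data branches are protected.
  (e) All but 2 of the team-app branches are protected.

(a) team-infra: |A| = 8, |A ∩ B| = 4; needs |A ∩ B| / |A| ≤ 3/5 — true.
(b) team-ml: |A| = 9, |A ∩ B| = 4; needs |A ∩ B| ≤ |A ∖ B| — true.
(c) team-web: |A| = 5, |A ∩ B| = 4; needs |A ∖ B| = 1 — true.
(d) team-data: |A| = 9, |A ∩ B| = 5; needs |A ∩ B| > |A ∖ B| — true.
(e) team-app: |A| = 7, |A ∩ B| = 5; needs |A ∖ B| = 2 — true.

5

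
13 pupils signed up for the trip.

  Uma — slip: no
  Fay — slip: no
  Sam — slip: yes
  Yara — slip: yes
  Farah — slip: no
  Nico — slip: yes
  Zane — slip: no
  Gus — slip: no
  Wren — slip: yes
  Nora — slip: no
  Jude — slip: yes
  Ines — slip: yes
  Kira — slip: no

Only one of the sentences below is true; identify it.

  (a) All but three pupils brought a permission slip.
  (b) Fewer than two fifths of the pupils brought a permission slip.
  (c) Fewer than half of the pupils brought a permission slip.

(c)

|A| = 13, |A ∩ B| = 6, |A ∖ B| = 7.
(a) requires |A ∖ B| = 3: false.
(b) requires |A ∩ B| / |A| < 2/5: false.
(c) requires |A ∩ B| < |A ∖ B|: true.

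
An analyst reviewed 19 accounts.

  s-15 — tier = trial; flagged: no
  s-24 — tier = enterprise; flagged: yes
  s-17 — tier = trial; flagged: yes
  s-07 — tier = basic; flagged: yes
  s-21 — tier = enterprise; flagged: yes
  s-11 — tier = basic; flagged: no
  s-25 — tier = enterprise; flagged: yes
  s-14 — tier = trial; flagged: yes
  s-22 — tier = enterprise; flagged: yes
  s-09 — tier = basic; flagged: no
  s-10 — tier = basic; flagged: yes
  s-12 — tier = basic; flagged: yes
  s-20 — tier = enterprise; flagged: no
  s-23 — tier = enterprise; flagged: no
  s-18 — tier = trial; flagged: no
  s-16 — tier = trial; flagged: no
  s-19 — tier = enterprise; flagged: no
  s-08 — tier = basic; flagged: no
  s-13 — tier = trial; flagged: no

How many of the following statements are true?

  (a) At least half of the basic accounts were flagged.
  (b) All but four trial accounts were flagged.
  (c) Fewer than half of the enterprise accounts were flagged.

(a) basic: |A| = 6, |A ∩ B| = 3; needs |A ∩ B| ≥ |A ∖ B| — true.
(b) trial: |A| = 6, |A ∩ B| = 2; needs |A ∖ B| = 4 — true.
(c) enterprise: |A| = 7, |A ∩ B| = 4; needs |A ∩ B| < |A ∖ B| — false.

2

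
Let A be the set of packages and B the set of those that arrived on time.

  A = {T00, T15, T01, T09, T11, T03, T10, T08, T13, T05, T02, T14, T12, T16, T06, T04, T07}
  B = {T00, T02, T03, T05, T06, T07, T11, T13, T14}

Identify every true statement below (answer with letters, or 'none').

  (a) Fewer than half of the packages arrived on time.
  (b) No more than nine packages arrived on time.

(b)

|A| = 17, |A ∩ B| = 9, |A ∖ B| = 8.
(a) |A ∩ B| < |A ∖ B|: fails.
(b) |A ∩ B| ≤ 9: holds.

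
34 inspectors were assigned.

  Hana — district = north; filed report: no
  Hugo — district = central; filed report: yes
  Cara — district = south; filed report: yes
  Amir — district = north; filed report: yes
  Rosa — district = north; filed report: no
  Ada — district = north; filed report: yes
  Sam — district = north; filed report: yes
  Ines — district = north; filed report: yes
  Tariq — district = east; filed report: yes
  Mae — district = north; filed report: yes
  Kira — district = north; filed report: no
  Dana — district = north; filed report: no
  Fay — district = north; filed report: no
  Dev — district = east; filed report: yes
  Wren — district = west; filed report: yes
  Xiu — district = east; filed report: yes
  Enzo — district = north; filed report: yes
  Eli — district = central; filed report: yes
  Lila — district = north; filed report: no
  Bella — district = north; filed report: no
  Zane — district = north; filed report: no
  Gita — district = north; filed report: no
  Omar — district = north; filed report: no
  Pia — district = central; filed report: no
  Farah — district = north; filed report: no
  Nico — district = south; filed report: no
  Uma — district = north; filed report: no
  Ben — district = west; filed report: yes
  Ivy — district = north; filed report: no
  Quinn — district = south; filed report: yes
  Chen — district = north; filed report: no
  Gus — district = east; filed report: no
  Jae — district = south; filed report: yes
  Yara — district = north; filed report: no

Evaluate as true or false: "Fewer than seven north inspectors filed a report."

Truth condition: |A ∩ B| < 7.
|A| = 21, |A ∩ B| = 6, |A ∖ B| = 15.
|A ∩ B| = 6, so the statement is true.

True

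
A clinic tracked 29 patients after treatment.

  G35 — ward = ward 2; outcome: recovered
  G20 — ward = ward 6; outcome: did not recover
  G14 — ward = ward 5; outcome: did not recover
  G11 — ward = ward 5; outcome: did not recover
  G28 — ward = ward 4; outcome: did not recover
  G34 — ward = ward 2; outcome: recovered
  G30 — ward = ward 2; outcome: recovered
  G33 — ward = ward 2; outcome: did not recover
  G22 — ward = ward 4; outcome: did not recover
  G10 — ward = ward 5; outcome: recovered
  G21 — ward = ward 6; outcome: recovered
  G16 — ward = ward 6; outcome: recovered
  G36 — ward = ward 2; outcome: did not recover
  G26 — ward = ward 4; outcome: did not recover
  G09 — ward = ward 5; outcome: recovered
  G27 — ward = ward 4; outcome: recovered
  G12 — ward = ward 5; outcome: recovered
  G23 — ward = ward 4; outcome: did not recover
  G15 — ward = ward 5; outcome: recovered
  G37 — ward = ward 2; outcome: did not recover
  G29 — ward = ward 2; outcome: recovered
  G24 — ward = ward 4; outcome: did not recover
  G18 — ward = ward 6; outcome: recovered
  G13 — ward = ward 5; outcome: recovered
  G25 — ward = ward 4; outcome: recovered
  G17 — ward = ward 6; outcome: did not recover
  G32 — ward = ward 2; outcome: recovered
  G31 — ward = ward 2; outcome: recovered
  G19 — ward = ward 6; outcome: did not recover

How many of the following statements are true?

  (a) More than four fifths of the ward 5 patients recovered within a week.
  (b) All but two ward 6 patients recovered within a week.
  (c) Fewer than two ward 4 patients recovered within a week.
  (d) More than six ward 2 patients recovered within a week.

(a) ward 5: |A| = 7, |A ∩ B| = 5; needs |A ∩ B| / |A| > 4/5 — false.
(b) ward 6: |A| = 6, |A ∩ B| = 3; needs |A ∖ B| = 2 — false.
(c) ward 4: |A| = 7, |A ∩ B| = 2; needs |A ∩ B| < 2 — false.
(d) ward 2: |A| = 9, |A ∩ B| = 6; needs |A ∩ B| > 6 — false.

0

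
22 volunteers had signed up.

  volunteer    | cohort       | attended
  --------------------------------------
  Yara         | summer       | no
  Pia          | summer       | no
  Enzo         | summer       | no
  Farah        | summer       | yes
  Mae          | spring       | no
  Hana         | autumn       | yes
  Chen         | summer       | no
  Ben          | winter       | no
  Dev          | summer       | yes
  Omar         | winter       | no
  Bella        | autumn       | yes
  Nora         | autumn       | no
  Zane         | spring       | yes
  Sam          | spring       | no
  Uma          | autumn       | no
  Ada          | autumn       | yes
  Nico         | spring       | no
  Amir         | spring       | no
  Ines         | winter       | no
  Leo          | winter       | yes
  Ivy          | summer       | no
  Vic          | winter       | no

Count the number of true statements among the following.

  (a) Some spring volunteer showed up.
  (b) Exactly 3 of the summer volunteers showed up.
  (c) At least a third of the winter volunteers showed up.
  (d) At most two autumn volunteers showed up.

(a) spring: |A| = 5, |A ∩ B| = 1; needs A ∩ B ≠ ∅ (|A ∩ B| ≥ 1) — true.
(b) summer: |A| = 7, |A ∩ B| = 2; needs |A ∩ B| = 3 — false.
(c) winter: |A| = 5, |A ∩ B| = 1; needs |A ∩ B| / |A| ≥ 1/3 — false.
(d) autumn: |A| = 5, |A ∩ B| = 3; needs |A ∩ B| ≤ 2 — false.

1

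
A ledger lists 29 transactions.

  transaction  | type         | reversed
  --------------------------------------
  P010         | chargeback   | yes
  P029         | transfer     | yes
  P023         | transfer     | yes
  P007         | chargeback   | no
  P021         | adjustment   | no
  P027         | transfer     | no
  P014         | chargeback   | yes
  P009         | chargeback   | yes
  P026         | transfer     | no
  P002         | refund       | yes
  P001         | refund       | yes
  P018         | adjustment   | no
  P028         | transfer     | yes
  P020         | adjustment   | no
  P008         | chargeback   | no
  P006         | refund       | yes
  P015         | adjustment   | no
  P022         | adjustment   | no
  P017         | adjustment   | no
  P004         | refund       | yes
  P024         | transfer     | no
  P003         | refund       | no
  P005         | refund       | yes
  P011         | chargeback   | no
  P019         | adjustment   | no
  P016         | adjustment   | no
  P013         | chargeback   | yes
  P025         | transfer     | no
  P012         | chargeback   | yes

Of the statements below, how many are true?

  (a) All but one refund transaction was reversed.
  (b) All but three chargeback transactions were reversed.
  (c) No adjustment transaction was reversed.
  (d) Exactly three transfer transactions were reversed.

4

(a) refund: |A| = 6, |A ∩ B| = 5; needs |A ∖ B| = 1 — true.
(b) chargeback: |A| = 8, |A ∩ B| = 5; needs |A ∖ B| = 3 — true.
(c) adjustment: |A| = 8, |A ∩ B| = 0; needs A ∩ B = ∅ (|A ∩ B| = 0) — true.
(d) transfer: |A| = 7, |A ∩ B| = 3; needs |A ∩ B| = 3 — true.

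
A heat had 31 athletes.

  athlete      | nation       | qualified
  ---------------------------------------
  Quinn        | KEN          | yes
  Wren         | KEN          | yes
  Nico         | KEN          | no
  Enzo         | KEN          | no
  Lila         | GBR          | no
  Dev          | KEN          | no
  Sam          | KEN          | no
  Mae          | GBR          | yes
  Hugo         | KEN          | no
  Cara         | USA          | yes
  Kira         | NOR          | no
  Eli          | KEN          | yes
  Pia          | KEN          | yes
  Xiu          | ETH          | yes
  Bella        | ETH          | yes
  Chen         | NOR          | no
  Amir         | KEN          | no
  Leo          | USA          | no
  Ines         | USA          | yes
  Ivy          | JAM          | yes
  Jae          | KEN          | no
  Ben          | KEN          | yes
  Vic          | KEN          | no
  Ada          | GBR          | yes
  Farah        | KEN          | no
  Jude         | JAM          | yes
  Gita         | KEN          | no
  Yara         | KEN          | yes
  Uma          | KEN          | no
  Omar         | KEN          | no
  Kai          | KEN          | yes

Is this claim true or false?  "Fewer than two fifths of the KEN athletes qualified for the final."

'Fewer than two fifths of the KEN athletes qualified for the final' holds iff |A ∩ B| / |A| < 2/5.
|A| = 19, |A ∩ B| = 7, |A ∖ B| = 12.
|A ∩ B|/|A| = 7/19, so the statement is true.

True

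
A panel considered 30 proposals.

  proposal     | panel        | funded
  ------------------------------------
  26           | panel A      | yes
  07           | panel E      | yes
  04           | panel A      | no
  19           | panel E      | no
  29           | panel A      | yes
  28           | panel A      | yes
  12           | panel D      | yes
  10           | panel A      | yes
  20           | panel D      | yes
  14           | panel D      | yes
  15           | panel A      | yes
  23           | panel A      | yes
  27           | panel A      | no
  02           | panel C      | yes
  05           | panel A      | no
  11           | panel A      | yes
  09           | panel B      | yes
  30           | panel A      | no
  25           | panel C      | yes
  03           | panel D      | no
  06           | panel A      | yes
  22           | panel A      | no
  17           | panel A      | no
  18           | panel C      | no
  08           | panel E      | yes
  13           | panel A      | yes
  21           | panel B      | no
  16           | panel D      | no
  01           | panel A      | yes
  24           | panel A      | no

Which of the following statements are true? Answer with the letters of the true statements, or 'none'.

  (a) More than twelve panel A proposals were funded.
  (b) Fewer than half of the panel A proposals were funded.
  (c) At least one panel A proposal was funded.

(c)

|A| = 17, |A ∩ B| = 10, |A ∖ B| = 7.
(a) |A ∩ B| > 12: fails.
(b) |A ∩ B| < |A ∖ B|: fails.
(c) A ∩ B ≠ ∅ (|A ∩ B| ≥ 1): holds.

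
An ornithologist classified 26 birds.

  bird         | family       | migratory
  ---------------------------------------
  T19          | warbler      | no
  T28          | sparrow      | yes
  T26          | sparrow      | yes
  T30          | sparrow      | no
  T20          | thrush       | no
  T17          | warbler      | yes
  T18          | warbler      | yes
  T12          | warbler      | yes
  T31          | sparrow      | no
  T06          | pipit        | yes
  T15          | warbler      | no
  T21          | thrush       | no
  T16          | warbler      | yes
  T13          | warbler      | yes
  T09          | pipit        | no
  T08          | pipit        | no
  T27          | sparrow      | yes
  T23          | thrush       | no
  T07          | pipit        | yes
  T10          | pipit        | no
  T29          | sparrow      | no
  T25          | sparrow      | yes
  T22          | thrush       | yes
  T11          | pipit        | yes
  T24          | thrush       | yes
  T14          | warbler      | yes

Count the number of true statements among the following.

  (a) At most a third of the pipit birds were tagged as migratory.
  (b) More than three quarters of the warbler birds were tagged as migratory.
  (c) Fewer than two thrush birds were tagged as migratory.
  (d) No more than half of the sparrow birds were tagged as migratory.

(a) pipit: |A| = 6, |A ∩ B| = 3; needs |A ∩ B| / |A| ≤ 1/3 — false.
(b) warbler: |A| = 8, |A ∩ B| = 6; needs |A ∩ B| / |A| > 3/4 — false.
(c) thrush: |A| = 5, |A ∩ B| = 2; needs |A ∩ B| < 2 — false.
(d) sparrow: |A| = 7, |A ∩ B| = 4; needs |A ∩ B| ≤ |A ∖ B| — false.

0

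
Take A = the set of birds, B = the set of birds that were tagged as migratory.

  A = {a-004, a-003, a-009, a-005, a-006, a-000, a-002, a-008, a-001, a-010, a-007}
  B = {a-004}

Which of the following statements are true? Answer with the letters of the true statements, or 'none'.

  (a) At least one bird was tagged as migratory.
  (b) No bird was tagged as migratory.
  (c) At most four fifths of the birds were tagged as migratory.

(a), (c)

|A| = 11, |A ∩ B| = 1, |A ∖ B| = 10.
(a) A ∩ B ≠ ∅ (|A ∩ B| ≥ 1): holds.
(b) A ∩ B = ∅ (|A ∩ B| = 0): fails.
(c) |A ∩ B| / |A| ≤ 4/5: holds.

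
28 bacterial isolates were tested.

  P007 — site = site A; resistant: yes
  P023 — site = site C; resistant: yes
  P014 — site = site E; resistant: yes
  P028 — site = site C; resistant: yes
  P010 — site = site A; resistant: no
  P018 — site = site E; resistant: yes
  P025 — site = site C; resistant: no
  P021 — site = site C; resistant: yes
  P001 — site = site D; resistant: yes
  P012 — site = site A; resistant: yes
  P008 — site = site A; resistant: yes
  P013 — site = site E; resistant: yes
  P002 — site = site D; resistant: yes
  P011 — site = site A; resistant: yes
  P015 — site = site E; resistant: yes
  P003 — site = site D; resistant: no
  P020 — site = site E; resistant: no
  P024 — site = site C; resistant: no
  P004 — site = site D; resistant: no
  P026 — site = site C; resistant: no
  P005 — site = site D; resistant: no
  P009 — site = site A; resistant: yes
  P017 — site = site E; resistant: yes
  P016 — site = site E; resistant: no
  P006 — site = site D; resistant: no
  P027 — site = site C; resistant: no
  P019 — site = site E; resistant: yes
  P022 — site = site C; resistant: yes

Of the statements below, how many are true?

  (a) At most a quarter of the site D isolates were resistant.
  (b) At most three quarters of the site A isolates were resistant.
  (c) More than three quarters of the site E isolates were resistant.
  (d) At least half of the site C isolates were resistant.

(a) site D: |A| = 6, |A ∩ B| = 2; needs |A ∩ B| / |A| ≤ 1/4 — false.
(b) site A: |A| = 6, |A ∩ B| = 5; needs |A ∩ B| / |A| ≤ 3/4 — false.
(c) site E: |A| = 8, |A ∩ B| = 6; needs |A ∩ B| / |A| > 3/4 — false.
(d) site C: |A| = 8, |A ∩ B| = 4; needs |A ∩ B| ≥ |A ∖ B| — true.

1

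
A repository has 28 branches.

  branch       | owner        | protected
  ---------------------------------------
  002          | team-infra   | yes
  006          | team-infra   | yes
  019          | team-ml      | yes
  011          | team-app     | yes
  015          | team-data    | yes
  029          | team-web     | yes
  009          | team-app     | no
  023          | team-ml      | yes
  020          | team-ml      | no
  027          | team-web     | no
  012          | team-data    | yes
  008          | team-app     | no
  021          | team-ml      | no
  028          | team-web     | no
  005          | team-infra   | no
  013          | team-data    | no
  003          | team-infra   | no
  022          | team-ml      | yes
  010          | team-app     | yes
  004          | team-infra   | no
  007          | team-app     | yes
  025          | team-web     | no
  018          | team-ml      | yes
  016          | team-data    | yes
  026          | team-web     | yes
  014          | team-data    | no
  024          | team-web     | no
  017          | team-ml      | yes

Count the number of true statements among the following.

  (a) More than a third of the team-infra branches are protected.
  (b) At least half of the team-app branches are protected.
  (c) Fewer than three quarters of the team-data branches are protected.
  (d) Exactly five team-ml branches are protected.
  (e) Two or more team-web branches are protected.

5

(a) team-infra: |A| = 5, |A ∩ B| = 2; needs |A ∩ B| / |A| > 1/3 — true.
(b) team-app: |A| = 5, |A ∩ B| = 3; needs |A ∩ B| ≥ |A ∖ B| — true.
(c) team-data: |A| = 5, |A ∩ B| = 3; needs |A ∩ B| / |A| < 3/4 — true.
(d) team-ml: |A| = 7, |A ∩ B| = 5; needs |A ∩ B| = 5 — true.
(e) team-web: |A| = 6, |A ∩ B| = 2; needs |A ∩ B| ≥ 2 — true.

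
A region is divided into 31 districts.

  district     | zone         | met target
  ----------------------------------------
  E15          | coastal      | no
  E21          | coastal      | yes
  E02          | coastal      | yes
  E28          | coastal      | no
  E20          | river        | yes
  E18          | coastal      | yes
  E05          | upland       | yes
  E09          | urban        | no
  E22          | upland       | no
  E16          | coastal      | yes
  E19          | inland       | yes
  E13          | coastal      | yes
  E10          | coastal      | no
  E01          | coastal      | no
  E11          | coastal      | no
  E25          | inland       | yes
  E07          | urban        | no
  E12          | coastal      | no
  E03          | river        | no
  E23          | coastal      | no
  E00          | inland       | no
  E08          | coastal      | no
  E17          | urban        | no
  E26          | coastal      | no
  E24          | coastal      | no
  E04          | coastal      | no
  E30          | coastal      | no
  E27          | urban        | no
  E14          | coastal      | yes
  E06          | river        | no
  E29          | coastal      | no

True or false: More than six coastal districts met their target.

'More than six coastal districts met their target' holds iff |A ∩ B| > 6.
|A| = 19, |A ∩ B| = 6, |A ∖ B| = 13.
|A ∩ B| = 6, so the statement is false.

False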